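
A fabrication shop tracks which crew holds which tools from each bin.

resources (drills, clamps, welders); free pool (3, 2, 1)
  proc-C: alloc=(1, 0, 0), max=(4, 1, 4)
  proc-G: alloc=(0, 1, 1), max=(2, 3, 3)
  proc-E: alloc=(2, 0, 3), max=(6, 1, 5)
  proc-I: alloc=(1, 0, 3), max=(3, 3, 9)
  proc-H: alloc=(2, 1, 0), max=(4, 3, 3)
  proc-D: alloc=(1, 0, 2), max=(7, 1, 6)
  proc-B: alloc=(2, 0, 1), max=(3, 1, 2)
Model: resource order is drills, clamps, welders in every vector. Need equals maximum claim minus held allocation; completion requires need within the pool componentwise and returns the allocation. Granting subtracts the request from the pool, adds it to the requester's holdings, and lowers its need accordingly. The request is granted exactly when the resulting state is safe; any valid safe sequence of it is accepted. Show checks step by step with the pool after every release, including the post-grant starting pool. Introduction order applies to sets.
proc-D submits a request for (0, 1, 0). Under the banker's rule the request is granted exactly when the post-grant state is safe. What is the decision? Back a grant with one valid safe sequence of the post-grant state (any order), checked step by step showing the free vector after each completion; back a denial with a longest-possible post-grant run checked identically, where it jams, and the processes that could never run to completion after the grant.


GRANT — the state after the grant stays safe, e.g. via proc-B, proc-E, proc-D, proc-H, proc-I, proc-G, proc-C.
Key observation: granting shrinks the pool to (3, 1, 1), yet proc-B still fits and the chain goes through.
Verifying the post-grant state step by step:
  pool = (3, 1, 1)
  proc-B needs (1, 1, 1) <= (3, 1, 1) -> finishes; pool += (2, 0, 1) = (5, 1, 2)
  proc-E needs (4, 1, 2) <= (5, 1, 2) -> finishes; pool += (2, 0, 3) = (7, 1, 5)
  proc-D needs (6, 0, 4) <= (7, 1, 5) -> finishes; pool += (1, 1, 2) = (8, 2, 7)
  proc-H needs (2, 2, 3) <= (8, 2, 7) -> finishes; pool += (2, 1, 0) = (10, 3, 7)
  proc-I needs (2, 3, 6) <= (10, 3, 7) -> finishes; pool += (1, 0, 3) = (11, 3, 10)
  proc-G needs (2, 2, 2) <= (11, 3, 10) -> finishes; pool += (0, 1, 1) = (11, 4, 11)
  proc-C needs (3, 1, 4) <= (11, 4, 11) -> finishes; pool += (1, 0, 0) = (12, 4, 11)


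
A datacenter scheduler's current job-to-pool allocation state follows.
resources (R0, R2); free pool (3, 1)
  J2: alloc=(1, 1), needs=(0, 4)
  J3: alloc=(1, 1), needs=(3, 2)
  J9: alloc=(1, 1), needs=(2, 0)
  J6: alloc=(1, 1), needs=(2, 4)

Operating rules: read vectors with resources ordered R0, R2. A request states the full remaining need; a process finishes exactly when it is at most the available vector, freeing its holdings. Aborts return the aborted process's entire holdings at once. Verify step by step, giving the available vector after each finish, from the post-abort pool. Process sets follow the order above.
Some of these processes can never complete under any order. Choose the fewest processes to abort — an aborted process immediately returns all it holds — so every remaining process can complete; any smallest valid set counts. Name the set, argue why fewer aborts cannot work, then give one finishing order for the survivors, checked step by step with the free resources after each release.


Minimum abort set: J6.
Key observation: the deadlocked J2 becomes finishable only because J6 released (1, 1); it completes at step 3 below.
Minimality: the empty abort set fails — the state is deadlocked as it stands.
One survivor order: J3, J9, J2. Step-by-step check (post-abort pool first):
  pool = (4, 2)
  run J3 (needs (3, 2), free (4, 2)); after release of (1, 1) the pool is (5, 3)
  run J9 (needs (2, 0), free (5, 3)); after release of (1, 1) the pool is (6, 4)
  run J2 (needs (0, 4), free (6, 4)); after release of (1, 1) the pool is (7, 5)


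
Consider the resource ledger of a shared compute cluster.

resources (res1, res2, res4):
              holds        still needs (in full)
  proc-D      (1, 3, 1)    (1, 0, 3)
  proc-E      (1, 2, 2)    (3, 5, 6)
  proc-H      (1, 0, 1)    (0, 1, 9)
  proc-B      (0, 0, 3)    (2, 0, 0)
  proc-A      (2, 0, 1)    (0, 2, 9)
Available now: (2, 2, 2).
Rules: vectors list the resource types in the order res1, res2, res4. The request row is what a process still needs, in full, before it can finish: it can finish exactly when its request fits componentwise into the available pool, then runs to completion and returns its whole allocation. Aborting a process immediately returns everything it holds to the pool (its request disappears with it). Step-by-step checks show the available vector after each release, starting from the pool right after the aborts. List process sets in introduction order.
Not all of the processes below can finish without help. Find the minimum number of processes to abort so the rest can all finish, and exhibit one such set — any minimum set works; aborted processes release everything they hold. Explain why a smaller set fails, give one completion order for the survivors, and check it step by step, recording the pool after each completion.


Abort proc-A.
Key observation: no ordering could ever have run proc-H before the abort of proc-A; with (2, 0, 1) back in the pool it fits at step 4.
Why nothing smaller works: aborting no one leaves the state deadlocked as given.
The survivors complete as proc-D, proc-B, proc-E, proc-H. Verifying each step (starting from the post-abort pool):
  pool = (4, 2, 3)
  proc-D: need (1, 0, 3) fits (4, 2, 3); releases (1, 3, 1), pool now (5, 5, 4)
  proc-B: need (2, 0, 0) fits (5, 5, 4); releases (0, 0, 3), pool now (5, 5, 7)
  proc-E: need (3, 5, 6) fits (5, 5, 7); releases (1, 2, 2), pool now (6, 7, 9)
  proc-H: need (0, 1, 9) fits (6, 7, 9); releases (1, 0, 1), pool now (7, 7, 10)


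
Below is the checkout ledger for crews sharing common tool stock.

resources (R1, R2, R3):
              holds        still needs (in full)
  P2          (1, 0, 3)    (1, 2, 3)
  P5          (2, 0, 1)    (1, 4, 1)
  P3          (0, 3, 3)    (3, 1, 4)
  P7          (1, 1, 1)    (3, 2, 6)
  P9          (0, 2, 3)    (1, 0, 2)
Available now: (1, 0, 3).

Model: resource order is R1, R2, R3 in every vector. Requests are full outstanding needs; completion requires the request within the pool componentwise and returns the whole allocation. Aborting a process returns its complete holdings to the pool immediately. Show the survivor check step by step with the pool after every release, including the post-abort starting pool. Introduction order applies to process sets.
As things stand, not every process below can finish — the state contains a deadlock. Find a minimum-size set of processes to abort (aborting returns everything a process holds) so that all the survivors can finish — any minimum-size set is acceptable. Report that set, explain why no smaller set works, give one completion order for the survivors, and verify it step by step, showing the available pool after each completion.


Abort P7.
Key observation: aborting P7 returns (1, 1, 1), and P3 — hopeless before — runs at step 3 with the returned capacity in the pool.
Minimality: the empty abort set fails — the state is deadlocked as it stands.
Survivors finish in the order: P9, P2, P3, P5. Check, step by step (pool after the aborts first):
  pool = (2, 1, 4)
  P9 needs (1, 0, 2) <= (2, 1, 4) -> finishes; pool += (0, 2, 3) = (2, 3, 7)
  P2 needs (1, 2, 3) <= (2, 3, 7) -> finishes; pool += (1, 0, 3) = (3, 3, 10)
  P3 needs (3, 1, 4) <= (3, 3, 10) -> finishes; pool += (0, 3, 3) = (3, 6, 13)
  P5 needs (1, 4, 1) <= (3, 6, 13) -> finishes; pool += (2, 0, 1) = (5, 6, 14)


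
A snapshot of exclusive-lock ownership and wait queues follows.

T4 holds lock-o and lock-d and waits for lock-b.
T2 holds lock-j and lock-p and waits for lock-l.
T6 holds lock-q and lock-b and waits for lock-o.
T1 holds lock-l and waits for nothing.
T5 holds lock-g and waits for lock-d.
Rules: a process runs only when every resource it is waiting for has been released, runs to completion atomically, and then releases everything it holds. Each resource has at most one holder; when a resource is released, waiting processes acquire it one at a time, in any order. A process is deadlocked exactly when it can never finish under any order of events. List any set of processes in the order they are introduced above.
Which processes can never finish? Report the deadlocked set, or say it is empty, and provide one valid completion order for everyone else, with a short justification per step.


Deadlocked: T4, T6 and T5.
Key observation: the waits loop around T4 -> T6 -> T4 with no way out; T5 waits into the deadlock from upstream.
One completion order for the rest: T1, T2.
Verifying each step:
  T1 waits on nothing -> runs at once and releases lock-l
  T2: everything it awaited (lock-l) is free; runs, freeing lock-j and lock-p


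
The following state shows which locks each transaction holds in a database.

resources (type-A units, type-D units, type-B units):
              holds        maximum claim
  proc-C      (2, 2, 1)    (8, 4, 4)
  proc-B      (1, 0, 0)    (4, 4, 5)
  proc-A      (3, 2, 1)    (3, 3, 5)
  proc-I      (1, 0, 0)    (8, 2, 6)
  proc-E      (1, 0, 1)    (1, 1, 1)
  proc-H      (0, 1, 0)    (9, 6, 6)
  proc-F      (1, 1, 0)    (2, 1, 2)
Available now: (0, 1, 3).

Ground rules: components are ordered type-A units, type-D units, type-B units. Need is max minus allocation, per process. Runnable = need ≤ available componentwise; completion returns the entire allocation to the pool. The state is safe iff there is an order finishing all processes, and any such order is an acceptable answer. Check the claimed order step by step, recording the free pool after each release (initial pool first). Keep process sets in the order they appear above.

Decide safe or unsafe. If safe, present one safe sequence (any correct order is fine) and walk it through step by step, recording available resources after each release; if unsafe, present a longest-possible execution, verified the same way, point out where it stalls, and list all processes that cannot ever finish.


SAFE, for example via the order proc-E, proc-F, proc-A, proc-B, proc-C, proc-I, proc-H.
Key observation: reading the order forward, proc-E is the first process whose need (0, 1, 0) meets the free pool (0, 1, 3) exactly on a resource it requests.
Step-by-step check:
  pool = (0, 1, 3)
  proc-E: need (0, 1, 0) fits (0, 1, 3); releases (1, 0, 1), pool now (1, 1, 4)
  proc-F: need (1, 0, 2) fits (1, 1, 4); releases (1, 1, 0), pool now (2, 2, 4)
  proc-A: need (0, 1, 4) fits (2, 2, 4); releases (3, 2, 1), pool now (5, 4, 5)
  proc-B: need (3, 4, 5) fits (5, 4, 5); releases (1, 0, 0), pool now (6, 4, 5)
  proc-C: need (6, 2, 3) fits (6, 4, 5); releases (2, 2, 1), pool now (8, 6, 6)
  proc-I: need (7, 2, 6) fits (8, 6, 6); releases (1, 0, 0), pool now (9, 6, 6)
  proc-H: need (9, 5, 6) fits (9, 6, 6); releases (0, 1, 0), pool now (9, 7, 6)


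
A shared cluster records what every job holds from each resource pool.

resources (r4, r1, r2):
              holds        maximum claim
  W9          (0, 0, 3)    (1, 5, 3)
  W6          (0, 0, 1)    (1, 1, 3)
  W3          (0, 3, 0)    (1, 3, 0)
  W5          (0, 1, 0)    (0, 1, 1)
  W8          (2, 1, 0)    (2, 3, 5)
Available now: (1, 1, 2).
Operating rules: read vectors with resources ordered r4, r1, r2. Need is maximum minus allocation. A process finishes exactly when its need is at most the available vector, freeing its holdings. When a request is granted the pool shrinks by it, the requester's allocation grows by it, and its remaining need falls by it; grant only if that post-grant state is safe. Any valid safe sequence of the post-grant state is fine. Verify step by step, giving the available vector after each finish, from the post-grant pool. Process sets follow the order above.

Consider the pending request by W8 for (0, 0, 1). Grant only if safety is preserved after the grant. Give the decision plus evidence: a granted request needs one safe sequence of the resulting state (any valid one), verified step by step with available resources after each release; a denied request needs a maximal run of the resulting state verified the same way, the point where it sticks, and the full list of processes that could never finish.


GRANT: granting preserves safety; a valid post-grant sequence is W3, W5, W9, W6, W8.
Key observation: even at the reduced pool (1, 1, 1), W3 fits immediately, so safety survives the grant.
Step-by-step check of the post-grant state:
  pool = (1, 1, 1)
  W3: need (1, 0, 0) fits (1, 1, 1); releases (0, 3, 0), pool now (1, 4, 1)
  W5: need (0, 0, 1) fits (1, 4, 1); releases (0, 1, 0), pool now (1, 5, 1)
  W9: need (1, 5, 0) fits (1, 5, 1); releases (0, 0, 3), pool now (1, 5, 4)
  W6: need (1, 1, 2) fits (1, 5, 4); releases (0, 0, 1), pool now (1, 5, 5)
  W8: need (0, 2, 4) fits (1, 5, 5); releases (2, 1, 1), pool now (3, 6, 6)


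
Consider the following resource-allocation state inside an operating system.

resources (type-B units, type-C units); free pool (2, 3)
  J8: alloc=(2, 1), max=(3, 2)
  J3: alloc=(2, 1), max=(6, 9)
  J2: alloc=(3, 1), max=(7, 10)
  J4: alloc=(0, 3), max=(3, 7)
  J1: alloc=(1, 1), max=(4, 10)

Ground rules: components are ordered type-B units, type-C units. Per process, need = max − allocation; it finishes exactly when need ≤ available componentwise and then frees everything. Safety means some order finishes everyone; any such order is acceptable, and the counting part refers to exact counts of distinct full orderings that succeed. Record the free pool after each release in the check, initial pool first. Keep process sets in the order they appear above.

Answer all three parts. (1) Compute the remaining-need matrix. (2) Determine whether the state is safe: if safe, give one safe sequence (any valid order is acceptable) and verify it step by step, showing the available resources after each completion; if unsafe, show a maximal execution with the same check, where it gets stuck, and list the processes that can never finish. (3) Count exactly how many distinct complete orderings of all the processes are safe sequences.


(1) Outstanding need per process (order type-B units, type-C units):
  J8: (1, 1)
  J3: (4, 8)
  J2: (4, 9)
  J4: (3, 4)
  J1: (3, 9)
(2) UNSAFE.
Key observation: no order helps: past J8, J4, the free pool tops out at (4, 7), below what each blocked process needs in type-C units.
Going as far as possible: J8, J4; after that, nothing fits. Step-by-step check:
  pool = (2, 3)
  J8 needs (1, 1) <= (2, 3) -> finishes; pool += (2, 1) = (4, 4)
  J4 needs (3, 4) <= (4, 4) -> finishes; pool += (0, 3) = (4, 7)
  J3 still needs (4, 8) but only (4, 7) is free — short on type-C units
  J2 still needs (4, 9) but only (4, 7) is free — short on type-C units
  J1 still needs (3, 9) but only (4, 7) is free — short on type-C units
Processes that can never finish: J3, J2 and J1.
(3) Precisely 0 of the possible complete orderings are safe sequences.


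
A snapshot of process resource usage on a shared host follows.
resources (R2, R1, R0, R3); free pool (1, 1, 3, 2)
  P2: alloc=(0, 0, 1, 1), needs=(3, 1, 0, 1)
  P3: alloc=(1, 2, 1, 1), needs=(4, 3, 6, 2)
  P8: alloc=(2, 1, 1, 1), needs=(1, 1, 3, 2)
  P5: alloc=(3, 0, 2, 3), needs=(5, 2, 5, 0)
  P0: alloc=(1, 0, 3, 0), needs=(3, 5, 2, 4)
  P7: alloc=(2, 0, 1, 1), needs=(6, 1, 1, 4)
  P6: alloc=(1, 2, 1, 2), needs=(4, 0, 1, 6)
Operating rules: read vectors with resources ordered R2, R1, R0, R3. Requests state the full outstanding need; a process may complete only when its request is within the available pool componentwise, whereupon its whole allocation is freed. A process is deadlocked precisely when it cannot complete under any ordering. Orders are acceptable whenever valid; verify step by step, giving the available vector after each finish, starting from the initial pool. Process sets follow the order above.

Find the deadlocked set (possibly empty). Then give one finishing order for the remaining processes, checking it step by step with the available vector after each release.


Deadlocked: P3, P5, P0, P7 and P6.
Key observation: after P8, P2 the pool peaks at (3, 2, 5, 4), and each blocked process is short somewhere: P3 on R2, R1, R0; P5 on R2; P0 on R1; P7 on R2; P6 on R2, R3.
One completion order for the rest: P8, P2. Verifying each step:
  pool = (1, 1, 3, 2)
  P8: need (1, 1, 3, 2) fits (1, 1, 3, 2); releases (2, 1, 1, 1), pool now (3, 2, 4, 3)
  P2: need (3, 1, 0, 1) fits (3, 2, 4, 3); releases (0, 0, 1, 1), pool now (3, 2, 5, 4)
None of the blocked processes ever fits:
  blocked: P3 wants (4, 3, 6, 2), pool (3, 2, 5, 4) — not enough R2, R1 and R0
  blocked: P5 wants (5, 2, 5, 0), pool (3, 2, 5, 4) — not enough R2
  blocked: P0 wants (3, 5, 2, 4), pool (3, 2, 5, 4) — not enough R1
  blocked: P7 wants (6, 1, 1, 4), pool (3, 2, 5, 4) — not enough R2
  blocked: P6 wants (4, 0, 1, 6), pool (3, 2, 5, 4) — not enough R2 and R3


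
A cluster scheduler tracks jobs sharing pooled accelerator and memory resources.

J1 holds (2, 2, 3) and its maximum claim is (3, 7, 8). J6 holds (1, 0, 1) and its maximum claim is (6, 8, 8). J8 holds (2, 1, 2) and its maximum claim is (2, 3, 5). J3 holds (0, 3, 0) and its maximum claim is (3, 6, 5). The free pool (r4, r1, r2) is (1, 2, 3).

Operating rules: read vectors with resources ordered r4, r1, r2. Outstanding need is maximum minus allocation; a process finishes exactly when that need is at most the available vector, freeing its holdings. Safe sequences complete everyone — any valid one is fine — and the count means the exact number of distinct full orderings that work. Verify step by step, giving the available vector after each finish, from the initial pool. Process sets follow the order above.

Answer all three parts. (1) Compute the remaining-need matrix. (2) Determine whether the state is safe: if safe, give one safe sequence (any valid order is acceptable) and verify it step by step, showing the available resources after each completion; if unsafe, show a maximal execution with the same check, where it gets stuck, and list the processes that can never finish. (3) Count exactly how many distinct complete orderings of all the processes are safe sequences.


(1) Remaining need (order r4, r1, r2):
  J1: (1, 5, 5)
  J6: (5, 8, 7)
  J8: (0, 2, 3)
  J3: (3, 3, 5)
(2) The state is SAFE; one workable sequence: J8, J3, J1, J6.
Key observation: J8 is the earliest step where a requested resource binds exactly: need (0, 2, 3), pool (1, 2, 3) at its turn.
Verifying each step:
  pool = (1, 2, 3)
  J8 needs (0, 2, 3) <= (1, 2, 3) -> finishes; pool += (2, 1, 2) = (3, 3, 5)
  J3 needs (3, 3, 5) <= (3, 3, 5) -> finishes; pool += (0, 3, 0) = (3, 6, 5)
  J1 needs (1, 5, 5) <= (3, 6, 5) -> finishes; pool += (2, 2, 3) = (5, 8, 8)
  J6 needs (5, 8, 7) <= (5, 8, 8) -> finishes; pool += (1, 0, 1) = (6, 8, 9)
(3) The exact count: 1 of the possible complete orderings is a safe sequence.


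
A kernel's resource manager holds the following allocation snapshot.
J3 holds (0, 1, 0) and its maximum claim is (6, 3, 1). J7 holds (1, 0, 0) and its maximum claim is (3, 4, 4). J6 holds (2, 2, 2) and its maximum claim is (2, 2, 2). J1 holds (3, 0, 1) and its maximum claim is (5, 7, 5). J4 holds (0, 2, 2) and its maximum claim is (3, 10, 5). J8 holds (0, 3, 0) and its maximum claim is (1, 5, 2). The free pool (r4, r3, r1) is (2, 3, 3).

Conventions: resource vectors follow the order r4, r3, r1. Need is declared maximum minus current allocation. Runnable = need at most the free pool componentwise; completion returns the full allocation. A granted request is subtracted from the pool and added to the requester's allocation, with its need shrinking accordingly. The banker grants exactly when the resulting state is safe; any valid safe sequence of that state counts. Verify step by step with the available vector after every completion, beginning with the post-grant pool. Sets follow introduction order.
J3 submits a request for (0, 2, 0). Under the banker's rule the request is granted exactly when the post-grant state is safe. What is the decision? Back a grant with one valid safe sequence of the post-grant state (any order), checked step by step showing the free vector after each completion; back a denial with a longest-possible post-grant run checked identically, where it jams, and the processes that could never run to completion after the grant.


DENY — the pretend-granted state is unsafe.
Key observation: after J6, J8, J7 the pool peaks at (5, 6, 5), and each blocked process is short somewhere: J3 on r4; J1 on r3; J4 on r3.
After a pretend grant, a maximal execution: J6, J8, J7 — then nothing else fits. Check, step by step:
  pool = (2, 1, 3)
  J6: need (0, 0, 0) fits (2, 1, 3); releases (2, 2, 2), pool now (4, 3, 5)
  J8: need (1, 2, 2) fits (4, 3, 5); releases (0, 3, 0), pool now (4, 6, 5)
  J7: need (2, 4, 4) fits (4, 6, 5); releases (1, 0, 0), pool now (5, 6, 5)
  J3 cannot run: need (6, 0, 1) vs free (5, 6, 5) (insufficient r4)
  J1 cannot run: need (2, 7, 4) vs free (5, 6, 5) (insufficient r3)
  J4 cannot run: need (3, 8, 3) vs free (5, 6, 5) (insufficient r3)
Had the request been granted, J3, J1 and J4 could never finish.


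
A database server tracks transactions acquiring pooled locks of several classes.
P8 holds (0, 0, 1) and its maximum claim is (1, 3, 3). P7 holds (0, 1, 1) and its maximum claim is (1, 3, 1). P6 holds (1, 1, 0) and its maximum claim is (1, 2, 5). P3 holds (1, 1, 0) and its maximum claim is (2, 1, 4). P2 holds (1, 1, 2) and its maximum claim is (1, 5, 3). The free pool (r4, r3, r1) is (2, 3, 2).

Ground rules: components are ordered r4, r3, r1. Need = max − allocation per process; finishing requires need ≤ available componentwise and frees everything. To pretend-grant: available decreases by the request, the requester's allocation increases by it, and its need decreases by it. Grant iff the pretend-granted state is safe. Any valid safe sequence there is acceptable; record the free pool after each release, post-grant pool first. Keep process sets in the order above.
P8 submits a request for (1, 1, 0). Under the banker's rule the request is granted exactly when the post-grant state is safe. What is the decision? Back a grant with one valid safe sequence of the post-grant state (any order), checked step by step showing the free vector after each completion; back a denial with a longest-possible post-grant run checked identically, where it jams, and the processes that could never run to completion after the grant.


GRANT — the state after the grant stays safe, e.g. via P7, P8, P3, P2, P6.
Key observation: granting shrinks the pool to (1, 2, 2), yet P7 still fits and the chain goes through.
Check on the post-grant state, step by step:
  pool = (1, 2, 2)
  P7 needs (1, 2, 0) <= (1, 2, 2) -> finishes; pool += (0, 1, 1) = (1, 3, 3)
  P8 needs (0, 2, 2) <= (1, 3, 3) -> finishes; pool += (1, 1, 1) = (2, 4, 4)
  P3 needs (1, 0, 4) <= (2, 4, 4) -> finishes; pool += (1, 1, 0) = (3, 5, 4)
  P2 needs (0, 4, 1) <= (3, 5, 4) -> finishes; pool += (1, 1, 2) = (4, 6, 6)
  P6 needs (0, 1, 5) <= (4, 6, 6) -> finishes; pool += (1, 1, 0) = (5, 7, 6)


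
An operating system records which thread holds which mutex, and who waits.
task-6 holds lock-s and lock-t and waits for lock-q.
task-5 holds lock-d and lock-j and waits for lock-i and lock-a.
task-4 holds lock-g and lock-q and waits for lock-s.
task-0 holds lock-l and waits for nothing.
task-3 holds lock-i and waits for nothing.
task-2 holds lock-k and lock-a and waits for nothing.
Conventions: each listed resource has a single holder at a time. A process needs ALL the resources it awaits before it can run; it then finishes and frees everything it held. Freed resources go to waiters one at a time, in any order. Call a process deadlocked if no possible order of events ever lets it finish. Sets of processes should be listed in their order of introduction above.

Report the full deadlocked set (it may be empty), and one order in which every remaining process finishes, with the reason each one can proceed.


Deadlocked: task-6 and task-4.
Key observation: the knot is the closed ring of waits task-6 -> task-4 -> task-6; no other process is dragged down with it.
A valid finishing order for the others: task-2, task-0, task-3, task-5.
Walking it through:
  task-2: no waits; runs immediately, freeing lock-k and lock-a
  task-0: no waits; runs immediately, freeing lock-l
  task-3: no waits; runs immediately, freeing lock-i
  task-5 waits on lock-i and lock-a — all released -> runs and releases lock-d and lock-j


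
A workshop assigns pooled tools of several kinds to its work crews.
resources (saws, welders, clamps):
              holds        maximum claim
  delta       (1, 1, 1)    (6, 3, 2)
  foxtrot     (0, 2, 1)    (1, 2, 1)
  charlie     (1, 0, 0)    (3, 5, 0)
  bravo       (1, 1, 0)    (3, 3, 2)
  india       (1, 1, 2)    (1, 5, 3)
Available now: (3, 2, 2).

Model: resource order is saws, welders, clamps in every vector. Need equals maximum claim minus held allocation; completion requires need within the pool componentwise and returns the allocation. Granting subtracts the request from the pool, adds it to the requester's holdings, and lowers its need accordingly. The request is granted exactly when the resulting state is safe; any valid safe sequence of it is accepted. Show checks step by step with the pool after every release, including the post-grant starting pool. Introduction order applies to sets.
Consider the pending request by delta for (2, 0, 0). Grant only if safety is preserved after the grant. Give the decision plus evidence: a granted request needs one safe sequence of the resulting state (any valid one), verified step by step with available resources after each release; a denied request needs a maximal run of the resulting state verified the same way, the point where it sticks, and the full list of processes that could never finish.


GRANT — the state after the grant stays safe, e.g. via foxtrot, india, charlie, bravo, delta.
Key observation: granting shrinks the pool to (1, 2, 2), yet foxtrot still fits and the chain goes through.
Check on the post-grant state, step by step:
  pool = (1, 2, 2)
  foxtrot needs (1, 0, 0) <= (1, 2, 2) -> finishes; pool += (0, 2, 1) = (1, 4, 3)
  india needs (0, 4, 1) <= (1, 4, 3) -> finishes; pool += (1, 1, 2) = (2, 5, 5)
  charlie needs (2, 5, 0) <= (2, 5, 5) -> finishes; pool += (1, 0, 0) = (3, 5, 5)
  bravo needs (2, 2, 2) <= (3, 5, 5) -> finishes; pool += (1, 1, 0) = (4, 6, 5)
  delta needs (3, 2, 1) <= (4, 6, 5) -> finishes; pool += (3, 1, 1) = (7, 7, 6)


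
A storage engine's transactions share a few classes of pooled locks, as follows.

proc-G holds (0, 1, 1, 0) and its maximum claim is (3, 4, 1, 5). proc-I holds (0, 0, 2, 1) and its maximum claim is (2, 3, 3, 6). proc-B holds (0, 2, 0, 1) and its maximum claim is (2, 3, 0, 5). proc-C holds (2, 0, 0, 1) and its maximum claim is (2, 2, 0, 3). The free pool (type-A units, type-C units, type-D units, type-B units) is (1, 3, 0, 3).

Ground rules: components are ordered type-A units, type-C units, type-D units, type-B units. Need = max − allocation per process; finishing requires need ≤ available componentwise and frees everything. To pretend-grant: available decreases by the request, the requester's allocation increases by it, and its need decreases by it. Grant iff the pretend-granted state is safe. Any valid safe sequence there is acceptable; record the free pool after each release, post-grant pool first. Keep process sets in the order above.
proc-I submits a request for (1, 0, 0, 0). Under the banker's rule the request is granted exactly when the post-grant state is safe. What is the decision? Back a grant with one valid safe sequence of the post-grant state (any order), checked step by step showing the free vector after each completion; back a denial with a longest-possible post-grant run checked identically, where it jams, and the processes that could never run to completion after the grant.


DENY — the pretend-granted state is unsafe.
Key observation: after proc-C, proc-B the pool peaks at (2, 5, 0, 5), and each blocked process is short somewhere: proc-G on type-A units; proc-I on type-D units.
After a pretend grant, a maximal execution: proc-C, proc-B — then nothing else fits. Verifying each step:
  pool = (0, 3, 0, 3)
  run proc-C (needs (0, 2, 0, 2), free (0, 3, 0, 3)); after release of (2, 0, 0, 1) the pool is (2, 3, 0, 4)
  run proc-B (needs (2, 1, 0, 4), free (2, 3, 0, 4)); after release of (0, 2, 0, 1) the pool is (2, 5, 0, 5)
  proc-G still needs (3, 3, 0, 5) but only (2, 5, 0, 5) is free — short on type-A units
  proc-I still needs (1, 3, 1, 5) but only (2, 5, 0, 5) is free — short on type-D units
Processes that could never finish after the grant: proc-G and proc-I.


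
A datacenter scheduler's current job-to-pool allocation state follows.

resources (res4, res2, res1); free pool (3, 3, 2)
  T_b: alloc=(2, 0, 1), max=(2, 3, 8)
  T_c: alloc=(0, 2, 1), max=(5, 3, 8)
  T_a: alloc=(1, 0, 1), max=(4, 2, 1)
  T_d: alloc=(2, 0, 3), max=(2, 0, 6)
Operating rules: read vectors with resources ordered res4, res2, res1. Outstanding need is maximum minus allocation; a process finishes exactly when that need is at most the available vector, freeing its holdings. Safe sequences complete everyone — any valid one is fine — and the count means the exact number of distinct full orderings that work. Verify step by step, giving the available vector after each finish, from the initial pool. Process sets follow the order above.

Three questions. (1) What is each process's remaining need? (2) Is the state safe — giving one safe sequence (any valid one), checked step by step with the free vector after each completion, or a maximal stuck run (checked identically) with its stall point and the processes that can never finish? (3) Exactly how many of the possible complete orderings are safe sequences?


(1) Need matrix, components ordered res4, res2, res1:
  T_b: (0, 3, 7)
  T_c: (5, 1, 7)
  T_a: (3, 2, 0)
  T_d: (0, 0, 3)
(2) UNSAFE — no complete ordering exists.
Key observation: after T_a, T_d complete, (6, 3, 6) is the best the pool ever gets, yet each leftover process wants more res1.
Going as far as possible: T_a, T_d; after that, nothing fits. Check, step by step:
  pool = (3, 3, 2)
  T_a needs (3, 2, 0) <= (3, 3, 2) -> finishes; pool += (1, 0, 1) = (4, 3, 3)
  T_d needs (0, 0, 3) <= (4, 3, 3) -> finishes; pool += (2, 0, 3) = (6, 3, 6)
  T_b cannot run: need (0, 3, 7) vs free (6, 3, 6) (insufficient res1)
  T_c cannot run: need (5, 1, 7) vs free (6, 3, 6) (insufficient res1)
Processes that can never finish: T_b and T_c.
(3) Exactly 0 of the possible complete orderings are safe sequences.


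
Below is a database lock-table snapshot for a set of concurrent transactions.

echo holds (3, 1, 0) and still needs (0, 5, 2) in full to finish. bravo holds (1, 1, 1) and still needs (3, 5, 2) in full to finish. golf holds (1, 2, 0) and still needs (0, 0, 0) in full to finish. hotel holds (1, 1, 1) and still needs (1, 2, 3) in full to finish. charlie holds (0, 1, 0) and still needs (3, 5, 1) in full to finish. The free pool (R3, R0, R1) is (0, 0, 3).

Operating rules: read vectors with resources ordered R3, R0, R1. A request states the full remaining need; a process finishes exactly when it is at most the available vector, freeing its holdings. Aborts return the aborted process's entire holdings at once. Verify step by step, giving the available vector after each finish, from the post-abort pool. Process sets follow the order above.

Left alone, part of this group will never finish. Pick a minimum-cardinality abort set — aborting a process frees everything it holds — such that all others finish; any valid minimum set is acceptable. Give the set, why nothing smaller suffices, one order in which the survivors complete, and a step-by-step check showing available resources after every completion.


Minimum abort set: bravo and charlie.
Key observation: the deadlocked echo becomes finishable only because bravo and charlie released (1, 2, 1); it completes at step 3 below.
Minimality, checking each single-abort alternative: echo alone leaves bravo blocked (short on R0); bravo alone leaves echo blocked (short on R0); golf alone leaves echo blocked (short on R0); hotel alone leaves echo blocked (short on R0); charlie alone leaves echo blocked (short on R0).
The survivors complete as hotel, golf, echo. Verifying each step (starting from the post-abort pool):
  pool = (1, 2, 4)
  hotel: need (1, 2, 3) fits (1, 2, 4); releases (1, 1, 1), pool now (2, 3, 5)
  golf: need (0, 0, 0) fits (2, 3, 5); releases (1, 2, 0), pool now (3, 5, 5)
  echo: need (0, 5, 2) fits (3, 5, 5); releases (3, 1, 0), pool now (6, 6, 5)


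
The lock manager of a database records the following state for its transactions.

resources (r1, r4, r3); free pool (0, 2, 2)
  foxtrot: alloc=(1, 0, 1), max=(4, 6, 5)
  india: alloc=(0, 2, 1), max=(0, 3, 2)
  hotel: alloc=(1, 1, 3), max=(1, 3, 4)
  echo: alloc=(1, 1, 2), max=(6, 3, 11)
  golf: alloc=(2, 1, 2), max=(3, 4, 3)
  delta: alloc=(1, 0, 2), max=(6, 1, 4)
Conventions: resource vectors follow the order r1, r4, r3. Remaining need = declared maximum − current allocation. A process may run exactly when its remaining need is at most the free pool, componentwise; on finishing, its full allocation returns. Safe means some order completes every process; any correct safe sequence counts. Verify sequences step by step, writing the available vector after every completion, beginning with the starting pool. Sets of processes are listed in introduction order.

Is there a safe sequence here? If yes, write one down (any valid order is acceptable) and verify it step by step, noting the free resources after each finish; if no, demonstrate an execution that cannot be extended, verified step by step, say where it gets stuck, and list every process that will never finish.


UNSAFE.
Key observation: r1 is the bottleneck — with india, hotel, golf, foxtrot done the pool holds (4, 6, 9), short of every remaining need.
Going as far as possible: india, hotel, golf, foxtrot; after that, nothing fits. Step-by-step check:
  pool = (0, 2, 2)
  india: need (0, 1, 1) fits (0, 2, 2); releases (0, 2, 1), pool now (0, 4, 3)
  hotel: need (0, 2, 1) fits (0, 4, 3); releases (1, 1, 3), pool now (1, 5, 6)
  golf: need (1, 3, 1) fits (1, 5, 6); releases (2, 1, 2), pool now (3, 6, 8)
  foxtrot: need (3, 6, 4) fits (3, 6, 8); releases (1, 0, 1), pool now (4, 6, 9)
  echo cannot run: need (5, 2, 9) vs free (4, 6, 9) (insufficient r1)
  delta cannot run: need (5, 1, 2) vs free (4, 6, 9) (insufficient r1)
Never able to finish: echo and delta.


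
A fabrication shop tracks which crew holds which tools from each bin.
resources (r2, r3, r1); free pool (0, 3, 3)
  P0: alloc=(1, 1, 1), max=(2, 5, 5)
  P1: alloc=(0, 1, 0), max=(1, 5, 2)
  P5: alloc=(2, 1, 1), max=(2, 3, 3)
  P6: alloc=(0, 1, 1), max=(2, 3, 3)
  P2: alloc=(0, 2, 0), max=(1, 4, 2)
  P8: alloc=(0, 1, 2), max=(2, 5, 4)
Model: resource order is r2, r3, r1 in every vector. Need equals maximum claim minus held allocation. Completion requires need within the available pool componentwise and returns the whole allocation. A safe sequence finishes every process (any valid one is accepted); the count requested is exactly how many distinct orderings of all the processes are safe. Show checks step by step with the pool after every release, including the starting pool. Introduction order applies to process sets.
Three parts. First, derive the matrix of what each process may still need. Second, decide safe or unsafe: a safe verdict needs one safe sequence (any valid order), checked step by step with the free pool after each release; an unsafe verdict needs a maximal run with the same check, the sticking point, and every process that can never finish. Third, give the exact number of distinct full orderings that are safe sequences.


(1) Need matrix, components ordered r2, r3, r1:
  P0: (1, 4, 4)
  P1: (1, 4, 2)
  P5: (0, 2, 2)
  P6: (2, 2, 2)
  P2: (1, 2, 2)
  P8: (2, 4, 2)
(2) SAFE — a valid safe sequence is P5, P6, P2, P0, P1, P8.
Key observation: P6 marks the first exact bind of the order: its need (2, 2, 2) fits the free (2, 4, 4) with zero slack on a requested resource.
Walking it through:
  pool = (0, 3, 3)
  P5: need (0, 2, 2) fits (0, 3, 3); releases (2, 1, 1), pool now (2, 4, 4)
  P6: need (2, 2, 2) fits (2, 4, 4); releases (0, 1, 1), pool now (2, 5, 5)
  P2: need (1, 2, 2) fits (2, 5, 5); releases (0, 2, 0), pool now (2, 7, 5)
  P0: need (1, 4, 4) fits (2, 7, 5); releases (1, 1, 1), pool now (3, 8, 6)
  P1: need (1, 4, 2) fits (3, 8, 6); releases (0, 1, 0), pool now (3, 9, 6)
  P8: need (2, 4, 2) fits (3, 9, 6); releases (0, 1, 2), pool now (3, 10, 8)
(3) The exact count: 120 of the possible complete orderings are safe sequences.


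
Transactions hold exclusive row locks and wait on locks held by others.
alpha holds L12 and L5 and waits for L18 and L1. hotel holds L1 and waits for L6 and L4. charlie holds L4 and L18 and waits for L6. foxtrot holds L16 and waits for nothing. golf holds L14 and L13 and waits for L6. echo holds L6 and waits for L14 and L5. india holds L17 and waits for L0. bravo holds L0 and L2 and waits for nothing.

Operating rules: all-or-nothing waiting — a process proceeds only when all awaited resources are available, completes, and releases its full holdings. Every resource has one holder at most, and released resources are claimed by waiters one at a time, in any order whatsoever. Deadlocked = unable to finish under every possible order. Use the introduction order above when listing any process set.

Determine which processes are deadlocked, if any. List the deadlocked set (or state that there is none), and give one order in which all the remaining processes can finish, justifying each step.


Deadlocked: alpha, hotel, charlie, golf and echo.
Key observation: the waits loop around alpha -> hotel -> charlie -> echo -> alpha with no way out; golf is caught in further circular waits.
One completion order for the rest: foxtrot, bravo, india.
Verifying each step:
  foxtrot: no waits; runs immediately, freeing L16
  bravo: no waits; runs immediately, freeing L0 and L2
  india: everything it awaited (L0) is free; runs, freeing L17


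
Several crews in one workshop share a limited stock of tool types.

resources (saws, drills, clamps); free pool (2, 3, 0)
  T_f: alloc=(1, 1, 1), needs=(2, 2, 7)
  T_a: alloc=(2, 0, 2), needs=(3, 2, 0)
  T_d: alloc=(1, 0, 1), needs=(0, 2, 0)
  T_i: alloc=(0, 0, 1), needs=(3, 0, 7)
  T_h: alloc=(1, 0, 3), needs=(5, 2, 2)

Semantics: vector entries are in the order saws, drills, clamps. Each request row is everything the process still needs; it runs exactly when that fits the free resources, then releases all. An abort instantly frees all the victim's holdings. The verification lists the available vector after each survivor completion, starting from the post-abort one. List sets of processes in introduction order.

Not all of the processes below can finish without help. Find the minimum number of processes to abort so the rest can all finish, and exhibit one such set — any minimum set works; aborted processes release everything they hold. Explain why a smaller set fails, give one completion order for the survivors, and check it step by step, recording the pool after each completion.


Abort T_f.
Key observation: T_i had no path to completion before; after the abort of T_f ((1, 1, 1) returned), step 4 is where it fits.
No smaller set exists: with zero aborts the deadlock remains.
The survivors complete as T_a, T_d, T_h, T_i. Check, step by step (starting from the post-abort pool):
  pool = (3, 4, 1)
  run T_a (needs (3, 2, 0), free (3, 4, 1)); after release of (2, 0, 2) the pool is (5, 4, 3)
  run T_d (needs (0, 2, 0), free (5, 4, 3)); after release of (1, 0, 1) the pool is (6, 4, 4)
  run T_h (needs (5, 2, 2), free (6, 4, 4)); after release of (1, 0, 3) the pool is (7, 4, 7)
  run T_i (needs (3, 0, 7), free (7, 4, 7)); after release of (0, 0, 1) the pool is (7, 4, 8)


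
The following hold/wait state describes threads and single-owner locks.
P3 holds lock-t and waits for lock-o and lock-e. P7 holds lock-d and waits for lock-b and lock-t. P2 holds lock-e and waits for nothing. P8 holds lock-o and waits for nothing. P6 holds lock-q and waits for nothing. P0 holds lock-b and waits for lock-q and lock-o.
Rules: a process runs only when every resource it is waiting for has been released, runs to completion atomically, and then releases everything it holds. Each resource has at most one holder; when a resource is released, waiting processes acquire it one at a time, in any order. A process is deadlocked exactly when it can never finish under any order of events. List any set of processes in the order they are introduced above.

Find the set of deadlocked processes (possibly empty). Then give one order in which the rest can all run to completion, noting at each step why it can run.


The deadlocked set is empty.
Key observation: the wait relation is loop-free; peeling off processes with no waits unwinds the whole state.
One completion order for the rest: P2, P8, P6, P0, P3, P7.
Check, step by step:
  P2 waits on nothing -> runs at once and releases lock-e
  P8 waits on nothing -> runs at once and releases lock-o
  P6 waits on nothing -> runs at once and releases lock-q
  P0: everything it awaited (lock-q and lock-o) is free; runs, freeing lock-b
  P3: everything it awaited (lock-o and lock-e) is free; runs, freeing lock-t
  P7: everything it awaited (lock-b and lock-t) is free; runs, freeing lock-d
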